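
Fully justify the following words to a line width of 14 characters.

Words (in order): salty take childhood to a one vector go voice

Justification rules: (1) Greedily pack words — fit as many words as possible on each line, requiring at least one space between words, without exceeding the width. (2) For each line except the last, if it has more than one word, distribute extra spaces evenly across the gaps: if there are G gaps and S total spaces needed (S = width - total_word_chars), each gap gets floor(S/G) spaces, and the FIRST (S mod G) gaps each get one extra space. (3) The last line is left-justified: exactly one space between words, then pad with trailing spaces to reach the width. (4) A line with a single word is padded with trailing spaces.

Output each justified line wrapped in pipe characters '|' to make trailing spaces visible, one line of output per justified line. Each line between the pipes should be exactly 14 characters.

Answer: |salty     take|
|childhood to a|
|one  vector go|
|voice         |

Derivation:
Line 1: ['salty', 'take'] (min_width=10, slack=4)
Line 2: ['childhood', 'to', 'a'] (min_width=14, slack=0)
Line 3: ['one', 'vector', 'go'] (min_width=13, slack=1)
Line 4: ['voice'] (min_width=5, slack=9)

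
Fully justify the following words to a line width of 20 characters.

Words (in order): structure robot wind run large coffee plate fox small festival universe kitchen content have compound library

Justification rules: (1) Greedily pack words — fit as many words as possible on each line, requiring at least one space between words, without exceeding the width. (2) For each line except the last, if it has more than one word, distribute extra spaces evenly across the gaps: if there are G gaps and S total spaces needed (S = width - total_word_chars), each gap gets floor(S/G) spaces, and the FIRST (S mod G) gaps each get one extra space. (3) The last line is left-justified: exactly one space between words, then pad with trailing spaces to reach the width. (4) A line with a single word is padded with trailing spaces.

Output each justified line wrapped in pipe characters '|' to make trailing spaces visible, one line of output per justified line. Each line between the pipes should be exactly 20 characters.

Answer: |structure robot wind|
|run   large   coffee|
|plate    fox   small|
|festival    universe|
|kitchen content have|
|compound library    |

Derivation:
Line 1: ['structure', 'robot', 'wind'] (min_width=20, slack=0)
Line 2: ['run', 'large', 'coffee'] (min_width=16, slack=4)
Line 3: ['plate', 'fox', 'small'] (min_width=15, slack=5)
Line 4: ['festival', 'universe'] (min_width=17, slack=3)
Line 5: ['kitchen', 'content', 'have'] (min_width=20, slack=0)
Line 6: ['compound', 'library'] (min_width=16, slack=4)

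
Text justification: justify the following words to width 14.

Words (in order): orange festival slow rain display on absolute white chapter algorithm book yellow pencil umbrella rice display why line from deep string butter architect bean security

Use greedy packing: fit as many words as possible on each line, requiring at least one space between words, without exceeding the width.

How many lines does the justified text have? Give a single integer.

Answer: 13

Derivation:
Line 1: ['orange'] (min_width=6, slack=8)
Line 2: ['festival', 'slow'] (min_width=13, slack=1)
Line 3: ['rain', 'display'] (min_width=12, slack=2)
Line 4: ['on', 'absolute'] (min_width=11, slack=3)
Line 5: ['white', 'chapter'] (min_width=13, slack=1)
Line 6: ['algorithm', 'book'] (min_width=14, slack=0)
Line 7: ['yellow', 'pencil'] (min_width=13, slack=1)
Line 8: ['umbrella', 'rice'] (min_width=13, slack=1)
Line 9: ['display', 'why'] (min_width=11, slack=3)
Line 10: ['line', 'from', 'deep'] (min_width=14, slack=0)
Line 11: ['string', 'butter'] (min_width=13, slack=1)
Line 12: ['architect', 'bean'] (min_width=14, slack=0)
Line 13: ['security'] (min_width=8, slack=6)
Total lines: 13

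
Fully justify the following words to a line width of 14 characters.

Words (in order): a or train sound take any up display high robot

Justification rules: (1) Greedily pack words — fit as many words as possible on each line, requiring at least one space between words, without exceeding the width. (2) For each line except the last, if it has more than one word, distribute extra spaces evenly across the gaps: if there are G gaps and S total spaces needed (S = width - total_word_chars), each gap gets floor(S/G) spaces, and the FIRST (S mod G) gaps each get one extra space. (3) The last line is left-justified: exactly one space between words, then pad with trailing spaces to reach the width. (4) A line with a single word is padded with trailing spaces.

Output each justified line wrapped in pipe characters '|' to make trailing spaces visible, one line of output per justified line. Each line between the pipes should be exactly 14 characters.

Line 1: ['a', 'or', 'train'] (min_width=10, slack=4)
Line 2: ['sound', 'take', 'any'] (min_width=14, slack=0)
Line 3: ['up', 'display'] (min_width=10, slack=4)
Line 4: ['high', 'robot'] (min_width=10, slack=4)

Answer: |a   or   train|
|sound take any|
|up     display|
|high robot    |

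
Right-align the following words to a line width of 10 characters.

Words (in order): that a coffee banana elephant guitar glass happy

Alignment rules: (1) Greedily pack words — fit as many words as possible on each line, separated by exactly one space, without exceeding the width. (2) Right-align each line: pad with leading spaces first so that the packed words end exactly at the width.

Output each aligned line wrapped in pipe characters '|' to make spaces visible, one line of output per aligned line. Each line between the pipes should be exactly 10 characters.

Line 1: ['that', 'a'] (min_width=6, slack=4)
Line 2: ['coffee'] (min_width=6, slack=4)
Line 3: ['banana'] (min_width=6, slack=4)
Line 4: ['elephant'] (min_width=8, slack=2)
Line 5: ['guitar'] (min_width=6, slack=4)
Line 6: ['glass'] (min_width=5, slack=5)
Line 7: ['happy'] (min_width=5, slack=5)

Answer: |    that a|
|    coffee|
|    banana|
|  elephant|
|    guitar|
|     glass|
|     happy|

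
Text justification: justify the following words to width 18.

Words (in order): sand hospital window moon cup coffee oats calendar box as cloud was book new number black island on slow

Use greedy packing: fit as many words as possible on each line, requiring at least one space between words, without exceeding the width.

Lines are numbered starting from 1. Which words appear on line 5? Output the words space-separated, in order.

Line 1: ['sand', 'hospital'] (min_width=13, slack=5)
Line 2: ['window', 'moon', 'cup'] (min_width=15, slack=3)
Line 3: ['coffee', 'oats'] (min_width=11, slack=7)
Line 4: ['calendar', 'box', 'as'] (min_width=15, slack=3)
Line 5: ['cloud', 'was', 'book', 'new'] (min_width=18, slack=0)
Line 6: ['number', 'black'] (min_width=12, slack=6)
Line 7: ['island', 'on', 'slow'] (min_width=14, slack=4)

Answer: cloud was book new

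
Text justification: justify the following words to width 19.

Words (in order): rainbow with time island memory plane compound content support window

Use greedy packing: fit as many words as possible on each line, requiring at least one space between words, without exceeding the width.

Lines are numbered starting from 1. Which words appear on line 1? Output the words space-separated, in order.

Answer: rainbow with time

Derivation:
Line 1: ['rainbow', 'with', 'time'] (min_width=17, slack=2)
Line 2: ['island', 'memory', 'plane'] (min_width=19, slack=0)
Line 3: ['compound', 'content'] (min_width=16, slack=3)
Line 4: ['support', 'window'] (min_width=14, slack=5)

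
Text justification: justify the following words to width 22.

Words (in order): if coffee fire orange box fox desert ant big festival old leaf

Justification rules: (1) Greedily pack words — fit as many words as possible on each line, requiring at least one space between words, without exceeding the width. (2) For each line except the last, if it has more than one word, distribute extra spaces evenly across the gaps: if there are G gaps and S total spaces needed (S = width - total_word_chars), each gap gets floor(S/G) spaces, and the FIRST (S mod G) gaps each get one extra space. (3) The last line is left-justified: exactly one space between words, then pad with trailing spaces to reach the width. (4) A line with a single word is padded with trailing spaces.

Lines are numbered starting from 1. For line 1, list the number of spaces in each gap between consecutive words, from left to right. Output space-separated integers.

Answer: 2 1 1

Derivation:
Line 1: ['if', 'coffee', 'fire', 'orange'] (min_width=21, slack=1)
Line 2: ['box', 'fox', 'desert', 'ant', 'big'] (min_width=22, slack=0)
Line 3: ['festival', 'old', 'leaf'] (min_width=17, slack=5)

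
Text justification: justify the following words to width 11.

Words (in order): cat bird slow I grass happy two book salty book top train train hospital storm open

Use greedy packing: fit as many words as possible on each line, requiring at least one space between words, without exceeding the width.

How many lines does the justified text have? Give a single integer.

Line 1: ['cat', 'bird'] (min_width=8, slack=3)
Line 2: ['slow', 'I'] (min_width=6, slack=5)
Line 3: ['grass', 'happy'] (min_width=11, slack=0)
Line 4: ['two', 'book'] (min_width=8, slack=3)
Line 5: ['salty', 'book'] (min_width=10, slack=1)
Line 6: ['top', 'train'] (min_width=9, slack=2)
Line 7: ['train'] (min_width=5, slack=6)
Line 8: ['hospital'] (min_width=8, slack=3)
Line 9: ['storm', 'open'] (min_width=10, slack=1)
Total lines: 9

Answer: 9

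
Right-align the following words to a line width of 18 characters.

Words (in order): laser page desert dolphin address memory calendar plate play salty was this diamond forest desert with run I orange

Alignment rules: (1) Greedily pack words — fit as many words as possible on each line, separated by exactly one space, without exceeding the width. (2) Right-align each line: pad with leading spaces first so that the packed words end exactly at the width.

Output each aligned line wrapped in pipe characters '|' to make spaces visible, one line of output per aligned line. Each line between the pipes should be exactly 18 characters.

Line 1: ['laser', 'page', 'desert'] (min_width=17, slack=1)
Line 2: ['dolphin', 'address'] (min_width=15, slack=3)
Line 3: ['memory', 'calendar'] (min_width=15, slack=3)
Line 4: ['plate', 'play', 'salty'] (min_width=16, slack=2)
Line 5: ['was', 'this', 'diamond'] (min_width=16, slack=2)
Line 6: ['forest', 'desert', 'with'] (min_width=18, slack=0)
Line 7: ['run', 'I', 'orange'] (min_width=12, slack=6)

Answer: | laser page desert|
|   dolphin address|
|   memory calendar|
|  plate play salty|
|  was this diamond|
|forest desert with|
|      run I orange|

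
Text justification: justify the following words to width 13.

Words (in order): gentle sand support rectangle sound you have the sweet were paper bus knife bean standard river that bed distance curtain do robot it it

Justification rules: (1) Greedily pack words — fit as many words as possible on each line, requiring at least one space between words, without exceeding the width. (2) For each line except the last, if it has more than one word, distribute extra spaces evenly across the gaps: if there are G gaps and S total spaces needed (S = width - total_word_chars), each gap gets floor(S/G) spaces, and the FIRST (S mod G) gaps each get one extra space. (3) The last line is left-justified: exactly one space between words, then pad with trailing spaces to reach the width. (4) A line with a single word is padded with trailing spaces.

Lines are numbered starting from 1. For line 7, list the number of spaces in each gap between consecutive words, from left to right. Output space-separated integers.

Answer: 5

Derivation:
Line 1: ['gentle', 'sand'] (min_width=11, slack=2)
Line 2: ['support'] (min_width=7, slack=6)
Line 3: ['rectangle'] (min_width=9, slack=4)
Line 4: ['sound', 'you'] (min_width=9, slack=4)
Line 5: ['have', 'the'] (min_width=8, slack=5)
Line 6: ['sweet', 'were'] (min_width=10, slack=3)
Line 7: ['paper', 'bus'] (min_width=9, slack=4)
Line 8: ['knife', 'bean'] (min_width=10, slack=3)
Line 9: ['standard'] (min_width=8, slack=5)
Line 10: ['river', 'that'] (min_width=10, slack=3)
Line 11: ['bed', 'distance'] (min_width=12, slack=1)
Line 12: ['curtain', 'do'] (min_width=10, slack=3)
Line 13: ['robot', 'it', 'it'] (min_width=11, slack=2)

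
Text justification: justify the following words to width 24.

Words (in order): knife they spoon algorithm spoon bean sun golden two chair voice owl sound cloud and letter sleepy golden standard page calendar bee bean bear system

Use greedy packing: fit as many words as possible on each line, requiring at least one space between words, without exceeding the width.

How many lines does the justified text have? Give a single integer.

Line 1: ['knife', 'they', 'spoon'] (min_width=16, slack=8)
Line 2: ['algorithm', 'spoon', 'bean', 'sun'] (min_width=24, slack=0)
Line 3: ['golden', 'two', 'chair', 'voice'] (min_width=22, slack=2)
Line 4: ['owl', 'sound', 'cloud', 'and'] (min_width=19, slack=5)
Line 5: ['letter', 'sleepy', 'golden'] (min_width=20, slack=4)
Line 6: ['standard', 'page', 'calendar'] (min_width=22, slack=2)
Line 7: ['bee', 'bean', 'bear', 'system'] (min_width=20, slack=4)
Total lines: 7

Answer: 7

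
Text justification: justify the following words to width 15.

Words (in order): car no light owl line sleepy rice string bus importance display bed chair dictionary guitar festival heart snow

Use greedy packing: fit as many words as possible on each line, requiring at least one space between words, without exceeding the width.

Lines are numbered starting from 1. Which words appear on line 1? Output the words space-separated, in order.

Answer: car no light

Derivation:
Line 1: ['car', 'no', 'light'] (min_width=12, slack=3)
Line 2: ['owl', 'line', 'sleepy'] (min_width=15, slack=0)
Line 3: ['rice', 'string', 'bus'] (min_width=15, slack=0)
Line 4: ['importance'] (min_width=10, slack=5)
Line 5: ['display', 'bed'] (min_width=11, slack=4)
Line 6: ['chair'] (min_width=5, slack=10)
Line 7: ['dictionary'] (min_width=10, slack=5)
Line 8: ['guitar', 'festival'] (min_width=15, slack=0)
Line 9: ['heart', 'snow'] (min_width=10, slack=5)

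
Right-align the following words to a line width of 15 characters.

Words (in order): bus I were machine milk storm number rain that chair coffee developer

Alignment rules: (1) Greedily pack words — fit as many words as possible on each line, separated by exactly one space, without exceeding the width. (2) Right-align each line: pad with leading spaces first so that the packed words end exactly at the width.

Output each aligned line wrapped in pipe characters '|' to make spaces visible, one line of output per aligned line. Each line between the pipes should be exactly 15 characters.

Line 1: ['bus', 'I', 'were'] (min_width=10, slack=5)
Line 2: ['machine', 'milk'] (min_width=12, slack=3)
Line 3: ['storm', 'number'] (min_width=12, slack=3)
Line 4: ['rain', 'that', 'chair'] (min_width=15, slack=0)
Line 5: ['coffee'] (min_width=6, slack=9)
Line 6: ['developer'] (min_width=9, slack=6)

Answer: |     bus I were|
|   machine milk|
|   storm number|
|rain that chair|
|         coffee|
|      developer|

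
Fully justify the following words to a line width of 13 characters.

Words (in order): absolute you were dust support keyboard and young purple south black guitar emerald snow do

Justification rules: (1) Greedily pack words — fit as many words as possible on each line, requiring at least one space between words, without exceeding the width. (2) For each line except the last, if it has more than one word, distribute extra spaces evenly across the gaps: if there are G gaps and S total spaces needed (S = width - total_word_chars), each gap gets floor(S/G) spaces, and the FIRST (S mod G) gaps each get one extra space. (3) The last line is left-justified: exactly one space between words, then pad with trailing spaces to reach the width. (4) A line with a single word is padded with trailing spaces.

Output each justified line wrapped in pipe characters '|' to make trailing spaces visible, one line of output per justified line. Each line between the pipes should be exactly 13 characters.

Line 1: ['absolute', 'you'] (min_width=12, slack=1)
Line 2: ['were', 'dust'] (min_width=9, slack=4)
Line 3: ['support'] (min_width=7, slack=6)
Line 4: ['keyboard', 'and'] (min_width=12, slack=1)
Line 5: ['young', 'purple'] (min_width=12, slack=1)
Line 6: ['south', 'black'] (min_width=11, slack=2)
Line 7: ['guitar'] (min_width=6, slack=7)
Line 8: ['emerald', 'snow'] (min_width=12, slack=1)
Line 9: ['do'] (min_width=2, slack=11)

Answer: |absolute  you|
|were     dust|
|support      |
|keyboard  and|
|young  purple|
|south   black|
|guitar       |
|emerald  snow|
|do           |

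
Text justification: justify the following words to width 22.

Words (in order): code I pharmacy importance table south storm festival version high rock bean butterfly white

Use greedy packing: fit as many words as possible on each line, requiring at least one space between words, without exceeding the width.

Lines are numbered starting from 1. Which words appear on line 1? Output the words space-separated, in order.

Answer: code I pharmacy

Derivation:
Line 1: ['code', 'I', 'pharmacy'] (min_width=15, slack=7)
Line 2: ['importance', 'table', 'south'] (min_width=22, slack=0)
Line 3: ['storm', 'festival', 'version'] (min_width=22, slack=0)
Line 4: ['high', 'rock', 'bean'] (min_width=14, slack=8)
Line 5: ['butterfly', 'white'] (min_width=15, slack=7)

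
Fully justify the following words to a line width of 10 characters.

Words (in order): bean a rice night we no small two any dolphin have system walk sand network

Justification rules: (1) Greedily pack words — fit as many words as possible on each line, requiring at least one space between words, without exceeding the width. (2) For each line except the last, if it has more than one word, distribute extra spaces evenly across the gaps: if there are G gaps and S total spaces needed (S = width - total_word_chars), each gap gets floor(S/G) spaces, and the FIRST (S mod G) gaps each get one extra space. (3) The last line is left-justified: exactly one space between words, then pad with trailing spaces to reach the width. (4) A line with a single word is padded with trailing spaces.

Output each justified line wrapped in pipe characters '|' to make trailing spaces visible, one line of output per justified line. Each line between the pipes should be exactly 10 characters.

Answer: |bean     a|
|rice night|
|we      no|
|small  two|
|any       |
|dolphin   |
|have      |
|system    |
|walk  sand|
|network   |

Derivation:
Line 1: ['bean', 'a'] (min_width=6, slack=4)
Line 2: ['rice', 'night'] (min_width=10, slack=0)
Line 3: ['we', 'no'] (min_width=5, slack=5)
Line 4: ['small', 'two'] (min_width=9, slack=1)
Line 5: ['any'] (min_width=3, slack=7)
Line 6: ['dolphin'] (min_width=7, slack=3)
Line 7: ['have'] (min_width=4, slack=6)
Line 8: ['system'] (min_width=6, slack=4)
Line 9: ['walk', 'sand'] (min_width=9, slack=1)
Line 10: ['network'] (min_width=7, slack=3)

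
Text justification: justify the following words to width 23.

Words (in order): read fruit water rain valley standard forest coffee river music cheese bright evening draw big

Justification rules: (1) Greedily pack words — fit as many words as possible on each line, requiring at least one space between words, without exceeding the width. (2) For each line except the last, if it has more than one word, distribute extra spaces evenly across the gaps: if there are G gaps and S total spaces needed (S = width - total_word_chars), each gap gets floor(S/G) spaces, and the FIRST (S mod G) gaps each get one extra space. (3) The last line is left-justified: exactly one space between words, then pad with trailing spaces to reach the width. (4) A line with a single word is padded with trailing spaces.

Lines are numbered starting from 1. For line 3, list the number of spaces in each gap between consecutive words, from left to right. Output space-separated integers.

Answer: 4 3

Derivation:
Line 1: ['read', 'fruit', 'water', 'rain'] (min_width=21, slack=2)
Line 2: ['valley', 'standard', 'forest'] (min_width=22, slack=1)
Line 3: ['coffee', 'river', 'music'] (min_width=18, slack=5)
Line 4: ['cheese', 'bright', 'evening'] (min_width=21, slack=2)
Line 5: ['draw', 'big'] (min_width=8, slack=15)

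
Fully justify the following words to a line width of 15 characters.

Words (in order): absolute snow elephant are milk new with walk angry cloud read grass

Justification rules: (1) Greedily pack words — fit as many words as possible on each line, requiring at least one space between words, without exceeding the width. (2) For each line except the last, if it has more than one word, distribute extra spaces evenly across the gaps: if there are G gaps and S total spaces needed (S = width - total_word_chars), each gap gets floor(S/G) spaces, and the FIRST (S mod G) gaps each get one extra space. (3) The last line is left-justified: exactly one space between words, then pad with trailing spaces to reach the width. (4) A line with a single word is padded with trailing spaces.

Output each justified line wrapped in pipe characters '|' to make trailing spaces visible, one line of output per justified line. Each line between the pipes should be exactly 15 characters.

Line 1: ['absolute', 'snow'] (min_width=13, slack=2)
Line 2: ['elephant', 'are'] (min_width=12, slack=3)
Line 3: ['milk', 'new', 'with'] (min_width=13, slack=2)
Line 4: ['walk', 'angry'] (min_width=10, slack=5)
Line 5: ['cloud', 'read'] (min_width=10, slack=5)
Line 6: ['grass'] (min_width=5, slack=10)

Answer: |absolute   snow|
|elephant    are|
|milk  new  with|
|walk      angry|
|cloud      read|
|grass          |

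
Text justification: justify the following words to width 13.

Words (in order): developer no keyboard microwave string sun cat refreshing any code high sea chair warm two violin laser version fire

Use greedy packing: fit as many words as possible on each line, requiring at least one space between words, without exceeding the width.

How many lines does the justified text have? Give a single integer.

Line 1: ['developer', 'no'] (min_width=12, slack=1)
Line 2: ['keyboard'] (min_width=8, slack=5)
Line 3: ['microwave'] (min_width=9, slack=4)
Line 4: ['string', 'sun'] (min_width=10, slack=3)
Line 5: ['cat'] (min_width=3, slack=10)
Line 6: ['refreshing'] (min_width=10, slack=3)
Line 7: ['any', 'code', 'high'] (min_width=13, slack=0)
Line 8: ['sea', 'chair'] (min_width=9, slack=4)
Line 9: ['warm', 'two'] (min_width=8, slack=5)
Line 10: ['violin', 'laser'] (min_width=12, slack=1)
Line 11: ['version', 'fire'] (min_width=12, slack=1)
Total lines: 11

Answer: 11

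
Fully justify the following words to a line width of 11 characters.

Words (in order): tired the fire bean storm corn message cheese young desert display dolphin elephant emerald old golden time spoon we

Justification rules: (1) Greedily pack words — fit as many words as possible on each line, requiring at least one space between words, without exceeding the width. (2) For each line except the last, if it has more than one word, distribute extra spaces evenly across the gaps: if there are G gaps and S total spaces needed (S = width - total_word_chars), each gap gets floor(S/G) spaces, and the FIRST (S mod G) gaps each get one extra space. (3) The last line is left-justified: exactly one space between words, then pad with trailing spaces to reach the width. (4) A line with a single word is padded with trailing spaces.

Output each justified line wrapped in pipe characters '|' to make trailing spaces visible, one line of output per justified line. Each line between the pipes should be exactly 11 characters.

Line 1: ['tired', 'the'] (min_width=9, slack=2)
Line 2: ['fire', 'bean'] (min_width=9, slack=2)
Line 3: ['storm', 'corn'] (min_width=10, slack=1)
Line 4: ['message'] (min_width=7, slack=4)
Line 5: ['cheese'] (min_width=6, slack=5)
Line 6: ['young'] (min_width=5, slack=6)
Line 7: ['desert'] (min_width=6, slack=5)
Line 8: ['display'] (min_width=7, slack=4)
Line 9: ['dolphin'] (min_width=7, slack=4)
Line 10: ['elephant'] (min_width=8, slack=3)
Line 11: ['emerald', 'old'] (min_width=11, slack=0)
Line 12: ['golden', 'time'] (min_width=11, slack=0)
Line 13: ['spoon', 'we'] (min_width=8, slack=3)

Answer: |tired   the|
|fire   bean|
|storm  corn|
|message    |
|cheese     |
|young      |
|desert     |
|display    |
|dolphin    |
|elephant   |
|emerald old|
|golden time|
|spoon we   |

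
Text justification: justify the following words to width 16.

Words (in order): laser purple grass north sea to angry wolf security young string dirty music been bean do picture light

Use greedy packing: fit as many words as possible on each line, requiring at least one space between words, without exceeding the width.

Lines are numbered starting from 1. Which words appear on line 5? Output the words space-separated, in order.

Answer: string dirty

Derivation:
Line 1: ['laser', 'purple'] (min_width=12, slack=4)
Line 2: ['grass', 'north', 'sea'] (min_width=15, slack=1)
Line 3: ['to', 'angry', 'wolf'] (min_width=13, slack=3)
Line 4: ['security', 'young'] (min_width=14, slack=2)
Line 5: ['string', 'dirty'] (min_width=12, slack=4)
Line 6: ['music', 'been', 'bean'] (min_width=15, slack=1)
Line 7: ['do', 'picture', 'light'] (min_width=16, slack=0)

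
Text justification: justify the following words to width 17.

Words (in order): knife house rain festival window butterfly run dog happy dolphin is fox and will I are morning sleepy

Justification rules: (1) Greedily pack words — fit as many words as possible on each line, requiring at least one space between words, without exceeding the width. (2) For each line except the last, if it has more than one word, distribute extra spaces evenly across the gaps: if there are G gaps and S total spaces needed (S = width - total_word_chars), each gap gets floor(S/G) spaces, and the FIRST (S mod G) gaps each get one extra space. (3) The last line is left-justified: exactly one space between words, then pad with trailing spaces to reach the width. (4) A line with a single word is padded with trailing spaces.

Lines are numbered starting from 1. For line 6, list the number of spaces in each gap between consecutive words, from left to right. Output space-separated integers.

Line 1: ['knife', 'house', 'rain'] (min_width=16, slack=1)
Line 2: ['festival', 'window'] (min_width=15, slack=2)
Line 3: ['butterfly', 'run', 'dog'] (min_width=17, slack=0)
Line 4: ['happy', 'dolphin', 'is'] (min_width=16, slack=1)
Line 5: ['fox', 'and', 'will', 'I'] (min_width=14, slack=3)
Line 6: ['are', 'morning'] (min_width=11, slack=6)
Line 7: ['sleepy'] (min_width=6, slack=11)

Answer: 7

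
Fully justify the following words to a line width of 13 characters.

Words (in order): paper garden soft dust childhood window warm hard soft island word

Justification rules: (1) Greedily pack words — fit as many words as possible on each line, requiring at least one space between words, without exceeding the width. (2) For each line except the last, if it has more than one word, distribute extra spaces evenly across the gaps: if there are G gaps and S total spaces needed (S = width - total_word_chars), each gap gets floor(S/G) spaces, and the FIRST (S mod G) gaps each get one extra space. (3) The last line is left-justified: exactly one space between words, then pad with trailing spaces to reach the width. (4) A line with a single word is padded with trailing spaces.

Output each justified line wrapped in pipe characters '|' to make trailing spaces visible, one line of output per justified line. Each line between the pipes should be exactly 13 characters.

Answer: |paper  garden|
|soft     dust|
|childhood    |
|window   warm|
|hard     soft|
|island word  |

Derivation:
Line 1: ['paper', 'garden'] (min_width=12, slack=1)
Line 2: ['soft', 'dust'] (min_width=9, slack=4)
Line 3: ['childhood'] (min_width=9, slack=4)
Line 4: ['window', 'warm'] (min_width=11, slack=2)
Line 5: ['hard', 'soft'] (min_width=9, slack=4)
Line 6: ['island', 'word'] (min_width=11, slack=2)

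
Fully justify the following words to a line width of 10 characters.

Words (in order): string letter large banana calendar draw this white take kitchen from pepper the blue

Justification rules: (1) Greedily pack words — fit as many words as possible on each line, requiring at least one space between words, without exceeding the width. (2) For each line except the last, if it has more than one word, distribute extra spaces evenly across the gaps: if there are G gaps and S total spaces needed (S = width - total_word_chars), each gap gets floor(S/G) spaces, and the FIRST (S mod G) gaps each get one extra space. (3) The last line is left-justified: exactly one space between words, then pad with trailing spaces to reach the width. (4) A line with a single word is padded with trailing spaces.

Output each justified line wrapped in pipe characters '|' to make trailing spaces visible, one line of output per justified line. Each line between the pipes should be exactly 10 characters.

Line 1: ['string'] (min_width=6, slack=4)
Line 2: ['letter'] (min_width=6, slack=4)
Line 3: ['large'] (min_width=5, slack=5)
Line 4: ['banana'] (min_width=6, slack=4)
Line 5: ['calendar'] (min_width=8, slack=2)
Line 6: ['draw', 'this'] (min_width=9, slack=1)
Line 7: ['white', 'take'] (min_width=10, slack=0)
Line 8: ['kitchen'] (min_width=7, slack=3)
Line 9: ['from'] (min_width=4, slack=6)
Line 10: ['pepper', 'the'] (min_width=10, slack=0)
Line 11: ['blue'] (min_width=4, slack=6)

Answer: |string    |
|letter    |
|large     |
|banana    |
|calendar  |
|draw  this|
|white take|
|kitchen   |
|from      |
|pepper the|
|blue      |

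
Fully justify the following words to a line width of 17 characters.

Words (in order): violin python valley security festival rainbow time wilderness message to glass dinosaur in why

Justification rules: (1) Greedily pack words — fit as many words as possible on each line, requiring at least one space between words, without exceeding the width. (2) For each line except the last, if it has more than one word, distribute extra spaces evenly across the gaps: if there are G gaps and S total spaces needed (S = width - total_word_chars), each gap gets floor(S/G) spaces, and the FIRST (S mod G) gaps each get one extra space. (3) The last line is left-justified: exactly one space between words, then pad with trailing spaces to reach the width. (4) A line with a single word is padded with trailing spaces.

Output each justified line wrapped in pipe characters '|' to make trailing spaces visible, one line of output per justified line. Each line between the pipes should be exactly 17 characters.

Answer: |violin     python|
|valley   security|
|festival  rainbow|
|time   wilderness|
|message  to glass|
|dinosaur in why  |

Derivation:
Line 1: ['violin', 'python'] (min_width=13, slack=4)
Line 2: ['valley', 'security'] (min_width=15, slack=2)
Line 3: ['festival', 'rainbow'] (min_width=16, slack=1)
Line 4: ['time', 'wilderness'] (min_width=15, slack=2)
Line 5: ['message', 'to', 'glass'] (min_width=16, slack=1)
Line 6: ['dinosaur', 'in', 'why'] (min_width=15, slack=2)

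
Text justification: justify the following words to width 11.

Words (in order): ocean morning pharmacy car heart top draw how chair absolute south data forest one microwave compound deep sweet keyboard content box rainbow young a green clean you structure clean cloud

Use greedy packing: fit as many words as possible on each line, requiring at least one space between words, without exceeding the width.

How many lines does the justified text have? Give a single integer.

Answer: 20

Derivation:
Line 1: ['ocean'] (min_width=5, slack=6)
Line 2: ['morning'] (min_width=7, slack=4)
Line 3: ['pharmacy'] (min_width=8, slack=3)
Line 4: ['car', 'heart'] (min_width=9, slack=2)
Line 5: ['top', 'draw'] (min_width=8, slack=3)
Line 6: ['how', 'chair'] (min_width=9, slack=2)
Line 7: ['absolute'] (min_width=8, slack=3)
Line 8: ['south', 'data'] (min_width=10, slack=1)
Line 9: ['forest', 'one'] (min_width=10, slack=1)
Line 10: ['microwave'] (min_width=9, slack=2)
Line 11: ['compound'] (min_width=8, slack=3)
Line 12: ['deep', 'sweet'] (min_width=10, slack=1)
Line 13: ['keyboard'] (min_width=8, slack=3)
Line 14: ['content', 'box'] (min_width=11, slack=0)
Line 15: ['rainbow'] (min_width=7, slack=4)
Line 16: ['young', 'a'] (min_width=7, slack=4)
Line 17: ['green', 'clean'] (min_width=11, slack=0)
Line 18: ['you'] (min_width=3, slack=8)
Line 19: ['structure'] (min_width=9, slack=2)
Line 20: ['clean', 'cloud'] (min_width=11, slack=0)
Total lines: 20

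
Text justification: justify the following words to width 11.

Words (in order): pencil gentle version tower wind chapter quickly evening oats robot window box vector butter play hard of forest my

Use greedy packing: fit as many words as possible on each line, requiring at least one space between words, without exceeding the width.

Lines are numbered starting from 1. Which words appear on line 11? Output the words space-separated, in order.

Answer: butter play

Derivation:
Line 1: ['pencil'] (min_width=6, slack=5)
Line 2: ['gentle'] (min_width=6, slack=5)
Line 3: ['version'] (min_width=7, slack=4)
Line 4: ['tower', 'wind'] (min_width=10, slack=1)
Line 5: ['chapter'] (min_width=7, slack=4)
Line 6: ['quickly'] (min_width=7, slack=4)
Line 7: ['evening'] (min_width=7, slack=4)
Line 8: ['oats', 'robot'] (min_width=10, slack=1)
Line 9: ['window', 'box'] (min_width=10, slack=1)
Line 10: ['vector'] (min_width=6, slack=5)
Line 11: ['butter', 'play'] (min_width=11, slack=0)
Line 12: ['hard', 'of'] (min_width=7, slack=4)
Line 13: ['forest', 'my'] (min_width=9, slack=2)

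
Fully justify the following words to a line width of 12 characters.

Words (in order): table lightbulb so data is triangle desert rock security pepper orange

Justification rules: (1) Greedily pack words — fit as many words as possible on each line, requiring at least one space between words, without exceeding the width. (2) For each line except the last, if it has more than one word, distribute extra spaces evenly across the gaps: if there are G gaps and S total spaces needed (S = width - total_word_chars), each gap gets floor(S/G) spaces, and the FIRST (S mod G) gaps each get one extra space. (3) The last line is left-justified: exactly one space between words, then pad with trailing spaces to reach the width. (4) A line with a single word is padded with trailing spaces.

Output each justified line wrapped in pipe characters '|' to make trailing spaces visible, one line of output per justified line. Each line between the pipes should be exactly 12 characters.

Line 1: ['table'] (min_width=5, slack=7)
Line 2: ['lightbulb', 'so'] (min_width=12, slack=0)
Line 3: ['data', 'is'] (min_width=7, slack=5)
Line 4: ['triangle'] (min_width=8, slack=4)
Line 5: ['desert', 'rock'] (min_width=11, slack=1)
Line 6: ['security'] (min_width=8, slack=4)
Line 7: ['pepper'] (min_width=6, slack=6)
Line 8: ['orange'] (min_width=6, slack=6)

Answer: |table       |
|lightbulb so|
|data      is|
|triangle    |
|desert  rock|
|security    |
|pepper      |
|orange      |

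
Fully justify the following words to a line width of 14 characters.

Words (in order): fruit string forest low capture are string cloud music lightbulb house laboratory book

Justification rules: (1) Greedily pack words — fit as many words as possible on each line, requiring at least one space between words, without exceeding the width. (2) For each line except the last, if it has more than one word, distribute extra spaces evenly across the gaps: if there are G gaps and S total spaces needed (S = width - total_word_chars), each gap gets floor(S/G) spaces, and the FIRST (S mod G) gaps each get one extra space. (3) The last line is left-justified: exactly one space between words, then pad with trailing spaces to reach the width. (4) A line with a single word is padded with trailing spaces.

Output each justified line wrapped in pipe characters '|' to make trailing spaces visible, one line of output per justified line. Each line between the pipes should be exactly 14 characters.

Line 1: ['fruit', 'string'] (min_width=12, slack=2)
Line 2: ['forest', 'low'] (min_width=10, slack=4)
Line 3: ['capture', 'are'] (min_width=11, slack=3)
Line 4: ['string', 'cloud'] (min_width=12, slack=2)
Line 5: ['music'] (min_width=5, slack=9)
Line 6: ['lightbulb'] (min_width=9, slack=5)
Line 7: ['house'] (min_width=5, slack=9)
Line 8: ['laboratory'] (min_width=10, slack=4)
Line 9: ['book'] (min_width=4, slack=10)

Answer: |fruit   string|
|forest     low|
|capture    are|
|string   cloud|
|music         |
|lightbulb     |
|house         |
|laboratory    |
|book          |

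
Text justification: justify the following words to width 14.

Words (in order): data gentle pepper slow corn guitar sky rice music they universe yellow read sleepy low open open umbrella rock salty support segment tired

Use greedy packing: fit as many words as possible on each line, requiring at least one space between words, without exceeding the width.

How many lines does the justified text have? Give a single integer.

Answer: 11

Derivation:
Line 1: ['data', 'gentle'] (min_width=11, slack=3)
Line 2: ['pepper', 'slow'] (min_width=11, slack=3)
Line 3: ['corn', 'guitar'] (min_width=11, slack=3)
Line 4: ['sky', 'rice', 'music'] (min_width=14, slack=0)
Line 5: ['they', 'universe'] (min_width=13, slack=1)
Line 6: ['yellow', 'read'] (min_width=11, slack=3)
Line 7: ['sleepy', 'low'] (min_width=10, slack=4)
Line 8: ['open', 'open'] (min_width=9, slack=5)
Line 9: ['umbrella', 'rock'] (min_width=13, slack=1)
Line 10: ['salty', 'support'] (min_width=13, slack=1)
Line 11: ['segment', 'tired'] (min_width=13, slack=1)
Total lines: 11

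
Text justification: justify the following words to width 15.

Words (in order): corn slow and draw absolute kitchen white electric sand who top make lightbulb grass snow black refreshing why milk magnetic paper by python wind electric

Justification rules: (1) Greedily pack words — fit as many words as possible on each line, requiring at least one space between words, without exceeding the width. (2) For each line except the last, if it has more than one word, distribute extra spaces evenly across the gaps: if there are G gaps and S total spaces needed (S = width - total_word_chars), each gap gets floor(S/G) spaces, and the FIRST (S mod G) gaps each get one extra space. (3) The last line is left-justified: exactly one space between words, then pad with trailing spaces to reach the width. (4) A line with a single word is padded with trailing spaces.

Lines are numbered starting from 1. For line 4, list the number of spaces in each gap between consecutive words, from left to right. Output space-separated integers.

Line 1: ['corn', 'slow', 'and'] (min_width=13, slack=2)
Line 2: ['draw', 'absolute'] (min_width=13, slack=2)
Line 3: ['kitchen', 'white'] (min_width=13, slack=2)
Line 4: ['electric', 'sand'] (min_width=13, slack=2)
Line 5: ['who', 'top', 'make'] (min_width=12, slack=3)
Line 6: ['lightbulb', 'grass'] (min_width=15, slack=0)
Line 7: ['snow', 'black'] (min_width=10, slack=5)
Line 8: ['refreshing', 'why'] (min_width=14, slack=1)
Line 9: ['milk', 'magnetic'] (min_width=13, slack=2)
Line 10: ['paper', 'by', 'python'] (min_width=15, slack=0)
Line 11: ['wind', 'electric'] (min_width=13, slack=2)

Answer: 3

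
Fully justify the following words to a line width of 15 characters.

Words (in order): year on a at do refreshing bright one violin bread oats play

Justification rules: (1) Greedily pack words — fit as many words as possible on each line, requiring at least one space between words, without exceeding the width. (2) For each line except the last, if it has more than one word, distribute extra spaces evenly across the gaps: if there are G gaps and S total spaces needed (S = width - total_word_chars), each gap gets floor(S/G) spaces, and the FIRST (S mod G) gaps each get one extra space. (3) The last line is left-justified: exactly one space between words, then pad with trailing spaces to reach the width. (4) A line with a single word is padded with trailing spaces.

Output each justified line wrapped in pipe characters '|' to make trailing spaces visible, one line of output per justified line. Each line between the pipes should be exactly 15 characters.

Answer: |year on a at do|
|refreshing     |
|bright      one|
|violin    bread|
|oats play      |

Derivation:
Line 1: ['year', 'on', 'a', 'at', 'do'] (min_width=15, slack=0)
Line 2: ['refreshing'] (min_width=10, slack=5)
Line 3: ['bright', 'one'] (min_width=10, slack=5)
Line 4: ['violin', 'bread'] (min_width=12, slack=3)
Line 5: ['oats', 'play'] (min_width=9, slack=6)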